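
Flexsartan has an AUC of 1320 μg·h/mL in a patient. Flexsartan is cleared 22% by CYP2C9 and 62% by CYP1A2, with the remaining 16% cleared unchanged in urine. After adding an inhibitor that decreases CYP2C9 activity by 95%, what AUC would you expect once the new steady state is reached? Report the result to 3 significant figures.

1.67 × 10³ μg·h/mL

CYP2C9: 0.22 × 0.05 = 0.011
CYP1A2: 0.62 (unchanged)
Other: 0.16 (unchanged)
Relative clearance = 0.011 + 0.62 + 0.16 = 0.791.
With dosing unchanged, AUC scales as 1/CL: 1320 / 0.791 = 1.67 × 10³ μg·h/mL.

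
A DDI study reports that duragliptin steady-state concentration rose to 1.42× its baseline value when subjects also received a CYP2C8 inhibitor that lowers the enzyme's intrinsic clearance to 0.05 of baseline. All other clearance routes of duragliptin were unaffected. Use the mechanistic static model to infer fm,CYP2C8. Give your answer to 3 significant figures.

CL'/CL = 1 / 1.42 = 0.7042
0.05·fm + (1 − fm) = 0.7042
fm = (0.7042 − 1) / (0.05 − 1) = 0.311

0.311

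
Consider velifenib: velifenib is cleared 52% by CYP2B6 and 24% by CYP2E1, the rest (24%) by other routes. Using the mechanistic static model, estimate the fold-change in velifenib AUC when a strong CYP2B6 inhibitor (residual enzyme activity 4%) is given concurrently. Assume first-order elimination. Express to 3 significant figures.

2.00

The CYP2B6 pathway (52% of clearance) is reduced to 0.04× activity: 0.52 × 0.04 = 0.0208.
CYP2E1 (24%) and the residual 24% are unaffected.
CL_new/CL_old = 0.0208 + 0.24 + 0.24 = 0.5008.
AUC ratio = CL_old/CL_new = 1 / 0.5008 = 2.00.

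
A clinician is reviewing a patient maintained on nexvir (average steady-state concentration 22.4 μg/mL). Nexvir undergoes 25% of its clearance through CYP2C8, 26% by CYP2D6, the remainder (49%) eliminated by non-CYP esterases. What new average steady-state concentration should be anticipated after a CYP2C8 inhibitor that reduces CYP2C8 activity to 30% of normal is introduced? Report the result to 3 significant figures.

CYP2C8: 0.25 × 0.3 = 0.075
CYP2D6: 0.26 (unchanged)
Other: 0.49 (unchanged)
CL_new/CL_old = 0.075 + 0.26 + 0.49 = 0.825.
New average steady-state concentration = baseline ÷ relative clearance = 22.4 / 0.825 = 27.2 μg/mL.

27.2 μg/mL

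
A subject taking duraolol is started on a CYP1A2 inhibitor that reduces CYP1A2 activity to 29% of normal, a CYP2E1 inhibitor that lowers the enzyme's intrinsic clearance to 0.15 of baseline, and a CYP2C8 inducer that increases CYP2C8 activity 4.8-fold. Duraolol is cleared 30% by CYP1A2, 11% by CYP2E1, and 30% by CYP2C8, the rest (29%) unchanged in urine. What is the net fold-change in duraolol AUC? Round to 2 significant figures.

0.55

CYP1A2: 0.3 × 0.29 = 0.087
CYP2E1: 0.11 × 0.15 = 0.0165
CYP2C8: 0.3 × 4.8 = 1.44
Other: 0.29 (unchanged)
Relative clearance = 0.087 + 0.0165 + 1.44 + 0.29 = 1.8335.
Because AUC varies inversely with clearance, the combined effect is 1 / 1.8335 = 0.55.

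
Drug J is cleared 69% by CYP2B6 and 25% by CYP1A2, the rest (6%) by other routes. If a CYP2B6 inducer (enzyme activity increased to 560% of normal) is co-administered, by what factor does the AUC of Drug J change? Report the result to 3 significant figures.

0.240

CYP2B6: 0.69 × 5.6 = 3.864
CYP1A2: 0.25 (unchanged)
Other: 0.06 (unchanged)
New clearance relative to baseline: 3.864 + 0.25 + 0.06 = 4.174.
AUC is inversely proportional to clearance, so the fold-change is 1 / 4.174 = 0.240.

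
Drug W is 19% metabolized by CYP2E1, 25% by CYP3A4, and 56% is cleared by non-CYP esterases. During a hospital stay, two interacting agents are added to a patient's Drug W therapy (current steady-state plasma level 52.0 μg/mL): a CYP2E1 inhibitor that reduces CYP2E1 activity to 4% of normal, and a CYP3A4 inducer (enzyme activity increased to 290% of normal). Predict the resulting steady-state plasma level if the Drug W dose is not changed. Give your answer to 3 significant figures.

40.2 μg/mL

The CYP2E1 pathway (19% of clearance) is reduced to 0.04× activity: 0.19 × 0.04 = 0.0076.
The CYP3A4 pathway (25% of clearance) rises to 2.9× activity: 0.25 × 2.9 = 0.725.
The remaining 56% of clearance is unaffected.
New clearance relative to baseline: 0.0076 + 0.725 + 0.56 = 1.2926.
New steady-state plasma level = 52.0 / 1.2926 = 40.2 μg/mL (concentration scales inversely with clearance).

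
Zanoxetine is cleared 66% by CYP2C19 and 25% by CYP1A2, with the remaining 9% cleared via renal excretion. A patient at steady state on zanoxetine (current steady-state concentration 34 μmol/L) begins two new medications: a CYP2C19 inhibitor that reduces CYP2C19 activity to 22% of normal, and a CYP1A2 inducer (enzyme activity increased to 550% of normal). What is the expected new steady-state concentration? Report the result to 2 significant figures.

CYP2C19: 0.66 × 0.22 = 0.1452
CYP1A2: 0.25 × 5.5 = 1.375
Other: 0.09 (unchanged)
New clearance relative to baseline: 0.1452 + 1.375 + 0.09 = 1.6102.
New steady-state concentration = 34 / 1.6102 = 21 μmol/L (concentration scales inversely with clearance).

21 μmol/L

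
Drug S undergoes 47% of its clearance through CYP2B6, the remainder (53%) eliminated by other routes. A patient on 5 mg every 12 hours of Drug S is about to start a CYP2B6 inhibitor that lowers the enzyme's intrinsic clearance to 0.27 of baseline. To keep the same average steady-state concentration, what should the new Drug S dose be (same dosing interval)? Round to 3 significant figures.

The CYP2B6 pathway (47% of clearance) is reduced to 0.27× activity: 0.47 × 0.27 = 0.1269.
Non-CYP routes (53%) are unchanged.
Relative clearance = 0.1269 + 0.53 = 0.6569.
Css,avg = (dose rate)/CL, so holding Css fixed requires dose ∝ CL: 5 × 0.6569 = 3.28 mg.

3.28 mg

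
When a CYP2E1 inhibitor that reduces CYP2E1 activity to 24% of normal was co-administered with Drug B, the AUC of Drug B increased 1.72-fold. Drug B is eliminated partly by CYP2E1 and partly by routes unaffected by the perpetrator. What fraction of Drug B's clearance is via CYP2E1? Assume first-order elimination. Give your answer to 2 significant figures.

CL'/CL = 1 / 1.72 = 0.5814
0.24·fm + (1 − fm) = 0.5814
fm = (0.5814 − 1) / (0.24 − 1) = 0.55

0.55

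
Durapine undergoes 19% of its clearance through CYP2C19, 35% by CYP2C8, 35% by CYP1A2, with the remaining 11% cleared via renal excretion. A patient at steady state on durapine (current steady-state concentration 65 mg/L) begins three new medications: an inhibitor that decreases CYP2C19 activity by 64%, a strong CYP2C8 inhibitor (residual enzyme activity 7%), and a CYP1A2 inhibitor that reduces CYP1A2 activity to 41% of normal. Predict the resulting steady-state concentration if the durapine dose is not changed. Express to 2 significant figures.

1.9 × 10² mg/L

The CYP2C19 pathway (19% of clearance) drops to 0.36× activity: 0.19 × 0.36 = 0.0684.
The CYP2C8 pathway (35% of clearance) drops to 0.07× activity: 0.35 × 0.07 = 0.0245.
The CYP1A2 pathway (35% of clearance) drops to 0.41× activity: 0.35 × 0.41 = 0.1435.
The remaining 11% of clearance is unaffected.
New clearance relative to baseline: 0.0684 + 0.0245 + 0.1435 + 0.11 = 0.3464.
Steady-state concentration ∝ 1/CL: new value = 65 / 0.3464 = 1.9 × 10² mg/L.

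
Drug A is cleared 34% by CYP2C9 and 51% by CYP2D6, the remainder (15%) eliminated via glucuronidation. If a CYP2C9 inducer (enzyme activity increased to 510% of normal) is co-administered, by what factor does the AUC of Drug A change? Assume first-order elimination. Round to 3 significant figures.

The CYP2C9 pathway (34% of clearance) increases to 5.1× activity: 0.34 × 5.1 = 1.734.
CYP2D6 (51%) and the residual 15% are unaffected.
New clearance relative to baseline: 1.734 + 0.51 + 0.15 = 2.394.
AUC is inversely proportional to clearance, so the fold-change is 1 / 2.394 = 0.418.

0.418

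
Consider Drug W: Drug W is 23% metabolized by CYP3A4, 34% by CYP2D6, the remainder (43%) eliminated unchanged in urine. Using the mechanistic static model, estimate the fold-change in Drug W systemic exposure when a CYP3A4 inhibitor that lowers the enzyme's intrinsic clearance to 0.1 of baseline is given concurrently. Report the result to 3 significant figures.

1.26

CYP3A4: 0.23 × 0.1 = 0.023
CYP2D6: 0.34 (unchanged)
Other: 0.43 (unchanged)
New clearance relative to baseline: 0.023 + 0.34 + 0.43 = 0.793.
Since systemic exposure ∝ 1/CL, the ratio is 1 / 0.793 = 1.26.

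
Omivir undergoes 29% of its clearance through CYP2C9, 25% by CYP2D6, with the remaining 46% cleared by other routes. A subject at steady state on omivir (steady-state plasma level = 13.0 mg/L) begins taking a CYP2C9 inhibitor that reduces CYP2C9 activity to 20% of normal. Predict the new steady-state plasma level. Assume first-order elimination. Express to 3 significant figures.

The CYP2C9 pathway (29% of clearance) is reduced to 0.2× activity: 0.29 × 0.2 = 0.058.
CYP2D6 (25%) and the residual 46% are unaffected.
Relative clearance = 0.058 + 0.25 + 0.46 = 0.768.
New steady-state plasma level = baseline ÷ relative clearance = 13.0 / 0.768 = 16.9 mg/L.

16.9 mg/L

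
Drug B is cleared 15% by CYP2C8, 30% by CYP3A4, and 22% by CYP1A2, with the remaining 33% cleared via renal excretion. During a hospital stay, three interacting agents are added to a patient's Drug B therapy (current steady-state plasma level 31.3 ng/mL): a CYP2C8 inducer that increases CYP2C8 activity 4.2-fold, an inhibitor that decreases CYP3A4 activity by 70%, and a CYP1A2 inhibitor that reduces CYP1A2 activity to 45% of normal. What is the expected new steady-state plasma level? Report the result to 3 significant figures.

27.2 ng/mL

CYP2C8: 0.15 × 4.2 = 0.63
CYP3A4: 0.3 × 0.3 = 0.09
CYP1A2: 0.22 × 0.45 = 0.099
Other: 0.33 (unchanged)
CL_new/CL_old = 0.63 + 0.09 + 0.099 + 0.33 = 1.149.
Dividing the baseline by the relative clearance: 31.3 / 1.149 = 27.2 ng/mL.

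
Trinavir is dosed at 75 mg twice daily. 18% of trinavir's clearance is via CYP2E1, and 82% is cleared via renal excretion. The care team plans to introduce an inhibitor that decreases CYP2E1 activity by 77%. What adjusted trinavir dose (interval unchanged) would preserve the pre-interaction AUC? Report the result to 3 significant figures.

CYP2E1: 0.18 × 0.23 = 0.0414
Other: 0.82 (unchanged)
Relative clearance = 0.0414 + 0.82 = 0.8614.
Exposure is unchanged when dose changes in proportion to clearance. New dose = 75 mg × 0.8614 = 64.6 mg.

64.6 mg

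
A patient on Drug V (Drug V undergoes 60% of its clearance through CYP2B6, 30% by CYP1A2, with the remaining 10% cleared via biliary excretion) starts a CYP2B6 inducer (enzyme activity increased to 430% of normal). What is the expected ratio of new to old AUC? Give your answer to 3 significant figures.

0.336

The CYP2B6 pathway (60% of clearance) rises to 4.3× activity: 0.6 × 4.3 = 2.58.
CYP1A2 (30%) and the residual 10% are unaffected.
New clearance relative to baseline: 2.58 + 0.3 + 0.1 = 2.98.
AUC is inversely proportional to clearance, so the fold-change is 1 / 2.98 = 0.336.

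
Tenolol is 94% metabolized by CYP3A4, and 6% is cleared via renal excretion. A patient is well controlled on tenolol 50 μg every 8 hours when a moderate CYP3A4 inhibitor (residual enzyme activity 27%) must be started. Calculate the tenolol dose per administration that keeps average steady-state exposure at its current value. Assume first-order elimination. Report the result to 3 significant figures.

The CYP3A4 pathway (94% of clearance) is reduced to 0.27× activity: 0.94 × 0.27 = 0.2538.
Non-CYP routes (6%) are unchanged.
Relative clearance = 0.2538 + 0.06 = 0.3138.
Exposure is unchanged when dose changes in proportion to clearance. New dose = 50 μg × 0.3138 = 15.7 μg.

15.7 μg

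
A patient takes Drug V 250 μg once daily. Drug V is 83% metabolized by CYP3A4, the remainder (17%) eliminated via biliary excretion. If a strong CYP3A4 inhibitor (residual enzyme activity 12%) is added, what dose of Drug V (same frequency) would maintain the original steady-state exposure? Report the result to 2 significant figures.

67 μg

CYP3A4: 0.83 × 0.12 = 0.0996
Other: 0.17 (unchanged)
New clearance relative to baseline: 0.0996 + 0.17 = 0.2696.
Exposure is unchanged when dose changes in proportion to clearance. New dose = 250 μg × 0.2696 = 67 μg.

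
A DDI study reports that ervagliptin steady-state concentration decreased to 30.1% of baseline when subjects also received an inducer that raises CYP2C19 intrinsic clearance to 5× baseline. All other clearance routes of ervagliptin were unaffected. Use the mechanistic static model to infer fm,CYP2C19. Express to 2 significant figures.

Let x = fm,CYP2C19. Because steady-state concentration ∝ 1/CL, relative clearance rose to 1/0.301 = 3.322.
Setting x·5 + (1 − x) = 3.322 and solving: x = (3.322 − 1)/(5 − 1) = 0.58.

0.58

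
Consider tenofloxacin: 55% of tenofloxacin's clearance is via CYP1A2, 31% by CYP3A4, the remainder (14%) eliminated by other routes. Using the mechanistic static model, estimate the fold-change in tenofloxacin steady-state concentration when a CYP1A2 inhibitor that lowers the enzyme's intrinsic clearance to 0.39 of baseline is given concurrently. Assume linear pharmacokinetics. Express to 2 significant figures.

1.5

CYP1A2: 0.55 × 0.39 = 0.2145
CYP3A4: 0.31 (unchanged)
Other: 0.14 (unchanged)
New clearance relative to baseline: 0.2145 + 0.31 + 0.14 = 0.6645.
Steady-state concentration is inversely proportional to clearance, so the fold-change is 1 / 0.6645 = 1.5.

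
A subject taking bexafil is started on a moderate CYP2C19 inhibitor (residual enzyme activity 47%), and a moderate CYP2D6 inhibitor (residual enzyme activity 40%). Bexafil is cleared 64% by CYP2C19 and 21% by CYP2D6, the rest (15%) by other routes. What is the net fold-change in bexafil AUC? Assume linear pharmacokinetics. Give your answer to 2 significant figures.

The CYP2C19 pathway (64% of clearance) drops to 0.47× activity: 0.64 × 0.47 = 0.3008.
The CYP2D6 pathway (21% of clearance) falls to 0.4× activity: 0.21 × 0.4 = 0.084.
Non-CYP routes (15%) are unchanged.
CL_new/CL_old = 0.3008 + 0.084 + 0.15 = 0.5348.
AUC ∝ 1/CL: fold-change = 1 / 0.5348 = 1.9.

1.9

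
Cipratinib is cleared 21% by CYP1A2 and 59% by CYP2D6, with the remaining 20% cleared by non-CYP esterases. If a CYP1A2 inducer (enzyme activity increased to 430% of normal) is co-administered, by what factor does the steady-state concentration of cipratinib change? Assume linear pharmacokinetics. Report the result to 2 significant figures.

0.59

The CYP1A2 pathway (21% of clearance) rises to 4.3× activity: 0.21 × 4.3 = 0.903.
CYP2D6 (59%) and the residual 20% are unaffected.
Relative clearance = 0.903 + 0.59 + 0.2 = 1.693.
Steady-state concentration is inversely proportional to clearance, so the fold-change is 1 / 1.693 = 0.59.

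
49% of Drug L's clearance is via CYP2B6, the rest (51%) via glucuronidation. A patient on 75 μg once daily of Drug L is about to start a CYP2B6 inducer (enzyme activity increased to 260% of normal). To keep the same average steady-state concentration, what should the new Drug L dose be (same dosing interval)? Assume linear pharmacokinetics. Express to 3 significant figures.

The CYP2B6 pathway (49% of clearance) is boosted to 2.6× activity: 0.49 × 2.6 = 1.274.
Non-CYP routes (51%) are unchanged.
New clearance relative to baseline: 1.274 + 0.51 = 1.784.
Css,avg = (dose rate)/CL, so holding Css fixed requires dose ∝ CL: 75 × 1.784 = 134 μg.

134 μg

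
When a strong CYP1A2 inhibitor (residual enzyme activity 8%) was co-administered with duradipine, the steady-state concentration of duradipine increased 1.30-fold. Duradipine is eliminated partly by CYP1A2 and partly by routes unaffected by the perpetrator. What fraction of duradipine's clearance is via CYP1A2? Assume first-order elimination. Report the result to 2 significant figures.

0.25

Let fm be the CYP1A2 fraction. New clearance relative to baseline = fm × 0.08 + (1 − fm).
Steady-state concentration ratio = 1 / (new CL fraction), so new CL fraction = 1 / 1.30 = 0.7692.
fm × 0.08 + 1 − fm = 0.7692  ⇒  fm × (0.08 − 1) = −0.2308  ⇒  fm = 0.25.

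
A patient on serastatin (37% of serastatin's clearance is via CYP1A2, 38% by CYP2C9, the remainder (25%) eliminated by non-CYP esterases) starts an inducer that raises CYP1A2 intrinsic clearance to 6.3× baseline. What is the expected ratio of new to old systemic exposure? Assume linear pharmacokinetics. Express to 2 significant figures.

CYP1A2: 0.37 × 6.3 = 2.331
CYP2C9: 0.38 (unchanged)
Other: 0.25 (unchanged)
CL_new/CL_old = 2.331 + 0.38 + 0.25 = 2.961.
Systemic exposure ratio = CL_old/CL_new = 1 / 2.961 = 0.34.

0.34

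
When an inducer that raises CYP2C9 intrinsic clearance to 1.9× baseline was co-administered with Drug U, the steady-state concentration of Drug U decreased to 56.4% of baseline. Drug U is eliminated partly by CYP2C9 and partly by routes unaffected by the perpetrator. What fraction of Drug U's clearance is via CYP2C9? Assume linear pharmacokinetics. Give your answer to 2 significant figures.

Call the CYP2C9 fraction fm. After the interaction, CL_new/CL_old = fm × 1.9 + (1 − fm).
Steady-state concentration ratio = 1 / (new CL fraction), so new CL fraction = 1 / 0.564 = 1.773.
fm × 1.9 + 1 − fm = 1.773  ⇒  fm × (1.9 − 1) = 0.773  ⇒  fm = 0.86.

0.86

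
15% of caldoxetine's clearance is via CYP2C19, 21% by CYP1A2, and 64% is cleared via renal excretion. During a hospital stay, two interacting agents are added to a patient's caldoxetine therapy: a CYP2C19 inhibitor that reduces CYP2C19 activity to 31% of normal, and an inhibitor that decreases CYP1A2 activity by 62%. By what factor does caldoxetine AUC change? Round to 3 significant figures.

1.30

The CYP2C19 pathway (15% of clearance) falls to 0.31× activity: 0.15 × 0.31 = 0.0465.
The CYP1A2 pathway (21% of clearance) drops to 0.38× activity: 0.21 × 0.38 = 0.0798.
The remaining 64% of clearance is unaffected.
Relative clearance = 0.0465 + 0.0798 + 0.64 = 0.7663.
Because AUC varies inversely with clearance, the combined effect is 1 / 0.7663 = 1.30.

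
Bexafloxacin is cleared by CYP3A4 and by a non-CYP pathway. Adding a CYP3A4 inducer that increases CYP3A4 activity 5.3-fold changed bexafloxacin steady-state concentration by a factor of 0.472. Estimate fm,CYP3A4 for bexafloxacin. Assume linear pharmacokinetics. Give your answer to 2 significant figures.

0.26

Let fm be the CYP3A4 fraction. New clearance relative to baseline = fm × 5.3 + (1 − fm).
Steady-state concentration ratio = 1 / (new CL fraction), so new CL fraction = 1 / 0.472 = 2.119.
fm × 5.3 + 1 − fm = 2.119  ⇒  fm × (5.3 − 1) = 1.119  ⇒  fm = 0.26.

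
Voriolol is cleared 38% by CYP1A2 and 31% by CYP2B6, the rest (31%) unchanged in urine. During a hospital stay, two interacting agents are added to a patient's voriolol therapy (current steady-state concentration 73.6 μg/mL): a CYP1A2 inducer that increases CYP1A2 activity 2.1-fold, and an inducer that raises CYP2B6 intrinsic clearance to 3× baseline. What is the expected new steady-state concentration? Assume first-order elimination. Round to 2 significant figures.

The CYP1A2 pathway (38% of clearance) rises to 2.1× activity: 0.38 × 2.1 = 0.798.
The CYP2B6 pathway (31% of clearance) rises to 3× activity: 0.31 × 3 = 0.93.
The remaining 31% of clearance is unaffected.
New clearance relative to baseline: 0.798 + 0.93 + 0.31 = 2.038.
New steady-state concentration = 73.6 / 2.038 = 36 μg/mL (concentration scales inversely with clearance).

36 μg/mL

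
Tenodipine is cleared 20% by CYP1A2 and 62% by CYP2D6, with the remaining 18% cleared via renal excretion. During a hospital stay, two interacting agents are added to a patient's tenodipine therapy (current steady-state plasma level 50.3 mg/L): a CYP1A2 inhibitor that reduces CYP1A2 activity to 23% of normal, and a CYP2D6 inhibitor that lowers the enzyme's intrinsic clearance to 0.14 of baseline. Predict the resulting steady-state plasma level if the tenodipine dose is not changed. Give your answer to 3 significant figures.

The CYP1A2 pathway (20% of clearance) falls to 0.23× activity: 0.2 × 0.23 = 0.046.
The CYP2D6 pathway (62% of clearance) falls to 0.14× activity: 0.62 × 0.14 = 0.0868.
The remaining 18% of clearance is unaffected.
New clearance relative to baseline: 0.046 + 0.0868 + 0.18 = 0.3128.
New steady-state plasma level = 50.3 / 0.3128 = 161 mg/L (concentration scales inversely with clearance).

161 mg/L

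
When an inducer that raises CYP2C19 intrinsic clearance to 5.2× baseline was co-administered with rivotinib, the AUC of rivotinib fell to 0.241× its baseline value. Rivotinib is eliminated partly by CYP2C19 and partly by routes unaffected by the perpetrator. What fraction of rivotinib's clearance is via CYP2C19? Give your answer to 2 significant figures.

Let x = fm,CYP2C19. Because AUC ∝ 1/CL, relative clearance rose to 1/0.241 = 4.149.
Only the CYP2C19 route changed, so 4.149 = x·5.2 + (1 − x), giving x = 0.75.

0.75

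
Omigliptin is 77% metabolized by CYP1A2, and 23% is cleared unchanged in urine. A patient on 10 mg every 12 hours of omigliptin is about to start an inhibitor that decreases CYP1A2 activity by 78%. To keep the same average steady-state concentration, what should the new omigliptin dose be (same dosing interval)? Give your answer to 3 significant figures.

3.99 mg

The CYP1A2 pathway (77% of clearance) is reduced to 0.22× activity: 0.77 × 0.22 = 0.1694.
The remaining 23% of clearance is unaffected.
New clearance relative to baseline: 0.1694 + 0.23 = 0.3994.
Exposure is unchanged when dose changes in proportion to clearance. New dose = 10 mg × 0.3994 = 3.99 mg.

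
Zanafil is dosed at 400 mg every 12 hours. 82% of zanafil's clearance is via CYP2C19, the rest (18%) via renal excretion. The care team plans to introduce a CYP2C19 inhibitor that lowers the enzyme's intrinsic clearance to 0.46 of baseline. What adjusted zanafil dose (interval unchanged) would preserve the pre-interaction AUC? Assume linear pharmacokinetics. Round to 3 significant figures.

The CYP2C19 pathway (82% of clearance) falls to 0.46× activity: 0.82 × 0.46 = 0.3772.
Non-CYP routes (18%) are unchanged.
New clearance relative to baseline: 0.3772 + 0.18 = 0.5572.
Exposure is unchanged when dose changes in proportion to clearance. New dose = 400 mg × 0.5572 = 223 mg.

223 mg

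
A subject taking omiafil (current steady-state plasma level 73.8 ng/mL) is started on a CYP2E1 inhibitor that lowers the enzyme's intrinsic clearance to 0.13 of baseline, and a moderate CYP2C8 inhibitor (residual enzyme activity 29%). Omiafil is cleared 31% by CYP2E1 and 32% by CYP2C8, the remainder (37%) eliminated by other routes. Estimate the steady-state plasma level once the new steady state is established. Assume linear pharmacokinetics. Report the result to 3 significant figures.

The CYP2E1 pathway (31% of clearance) falls to 0.13× activity: 0.31 × 0.13 = 0.0403.
The CYP2C8 pathway (32% of clearance) is reduced to 0.29× activity: 0.32 × 0.29 = 0.0928.
Non-CYP routes (37%) are unchanged.
New clearance relative to baseline: 0.0403 + 0.0928 + 0.37 = 0.5031.
Dividing the baseline by the relative clearance: 73.8 / 0.5031 = 147 ng/mL.

147 ng/mL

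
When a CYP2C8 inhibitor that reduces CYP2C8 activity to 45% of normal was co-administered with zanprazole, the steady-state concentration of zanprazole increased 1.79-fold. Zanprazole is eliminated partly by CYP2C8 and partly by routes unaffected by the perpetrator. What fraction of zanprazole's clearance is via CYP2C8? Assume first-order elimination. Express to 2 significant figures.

Write x for the fraction cleared via CYP2C8. The observed steady-state concentration change means clearance fell to 1/1.79 = 0.5587 of baseline.
Only the CYP2C8 route changed, so 0.5587 = x·0.45 + (1 − x), giving x = 0.80.

0.80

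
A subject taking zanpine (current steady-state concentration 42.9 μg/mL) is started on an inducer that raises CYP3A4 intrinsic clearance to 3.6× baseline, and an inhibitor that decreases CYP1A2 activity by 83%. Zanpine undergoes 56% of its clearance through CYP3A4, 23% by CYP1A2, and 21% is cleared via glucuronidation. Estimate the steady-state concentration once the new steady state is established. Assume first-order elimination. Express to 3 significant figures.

CYP3A4: 0.56 × 3.6 = 2.016
CYP1A2: 0.23 × 0.17 = 0.0391
Other: 0.21 (unchanged)
New clearance relative to baseline: 2.016 + 0.0391 + 0.21 = 2.2651.
New steady-state concentration = 42.9 / 2.2651 = 18.9 μg/mL (concentration scales inversely with clearance).

18.9 μg/mL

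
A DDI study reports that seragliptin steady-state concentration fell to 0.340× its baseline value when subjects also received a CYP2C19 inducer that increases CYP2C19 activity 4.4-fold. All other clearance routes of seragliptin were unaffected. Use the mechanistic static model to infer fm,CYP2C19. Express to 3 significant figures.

0.571

Let x = fm,CYP2C19. Because steady-state concentration ∝ 1/CL, relative clearance rose to 1/0.340 = 2.941.
Setting x·4.4 + (1 − x) = 2.941 and solving: x = (2.941 − 1)/(4.4 − 1) = 0.571.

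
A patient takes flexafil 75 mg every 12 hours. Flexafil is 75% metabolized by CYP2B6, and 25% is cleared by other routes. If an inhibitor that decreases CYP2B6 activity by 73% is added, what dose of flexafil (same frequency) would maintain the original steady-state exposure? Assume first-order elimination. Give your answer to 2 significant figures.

CYP2B6: 0.75 × 0.27 = 0.2025
Other: 0.25 (unchanged)
Relative clearance = 0.2025 + 0.25 = 0.4525.
Exposure is unchanged when dose changes in proportion to clearance. New dose = 75 mg × 0.4525 = 34 mg.

34 mg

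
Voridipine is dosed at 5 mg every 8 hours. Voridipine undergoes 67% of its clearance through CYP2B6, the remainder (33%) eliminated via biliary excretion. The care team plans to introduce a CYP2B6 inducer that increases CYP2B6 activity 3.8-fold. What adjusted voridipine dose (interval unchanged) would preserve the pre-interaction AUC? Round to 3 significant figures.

14.4 mg

The CYP2B6 pathway (67% of clearance) rises to 3.8× activity: 0.67 × 3.8 = 2.546.
The remaining 33% of clearance is unaffected.
Relative clearance = 2.546 + 0.33 = 2.876.
Exposure is unchanged when dose changes in proportion to clearance. New dose = 5 mg × 2.876 = 14.4 mg.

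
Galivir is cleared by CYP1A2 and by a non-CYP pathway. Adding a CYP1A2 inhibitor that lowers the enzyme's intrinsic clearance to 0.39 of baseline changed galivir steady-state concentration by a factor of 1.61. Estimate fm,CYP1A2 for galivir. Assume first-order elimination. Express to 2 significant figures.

CL'/CL = 1 / 1.61 = 0.6211
0.39·fm + (1 − fm) = 0.6211
fm = (0.6211 − 1) / (0.39 − 1) = 0.62

0.62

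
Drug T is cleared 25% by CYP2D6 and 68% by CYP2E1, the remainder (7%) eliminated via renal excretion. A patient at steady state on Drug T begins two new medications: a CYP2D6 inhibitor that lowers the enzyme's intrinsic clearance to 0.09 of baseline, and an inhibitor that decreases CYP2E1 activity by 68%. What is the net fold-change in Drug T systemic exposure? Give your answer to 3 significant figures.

3.22

The CYP2D6 pathway (25% of clearance) is reduced to 0.09× activity: 0.25 × 0.09 = 0.0225.
The CYP2E1 pathway (68% of clearance) is reduced to 0.32× activity: 0.68 × 0.32 = 0.2176.
The remaining 7% of clearance is unaffected.
Relative clearance = 0.0225 + 0.2176 + 0.07 = 0.3101.
Systemic exposure ∝ 1/CL: fold-change = 1 / 0.3101 = 3.22.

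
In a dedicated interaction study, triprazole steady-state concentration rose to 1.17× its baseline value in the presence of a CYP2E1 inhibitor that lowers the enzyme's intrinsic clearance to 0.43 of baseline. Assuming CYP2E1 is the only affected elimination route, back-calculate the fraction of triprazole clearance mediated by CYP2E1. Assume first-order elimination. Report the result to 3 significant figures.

0.255

Write x for the fraction cleared via CYP2E1. The observed steady-state concentration change means clearance fell to 1/1.17 = 0.8547 of baseline.
Only the CYP2E1 route changed, so 0.8547 = x·0.43 + (1 − x), giving x = 0.255.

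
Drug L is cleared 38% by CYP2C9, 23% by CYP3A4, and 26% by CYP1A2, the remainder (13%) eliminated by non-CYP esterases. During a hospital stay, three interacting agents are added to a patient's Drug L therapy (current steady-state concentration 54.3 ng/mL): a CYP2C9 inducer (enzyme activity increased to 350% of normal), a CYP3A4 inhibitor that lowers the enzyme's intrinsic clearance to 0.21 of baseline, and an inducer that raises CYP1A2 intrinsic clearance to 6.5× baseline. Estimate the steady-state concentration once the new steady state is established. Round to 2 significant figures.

17 ng/mL

CYP2C9: 0.38 × 3.5 = 1.33
CYP3A4: 0.23 × 0.21 = 0.0483
CYP1A2: 0.26 × 6.5 = 1.69
Other: 0.13 (unchanged)
Relative clearance = 1.33 + 0.0483 + 1.69 + 0.13 = 3.1983.
Dividing the baseline by the relative clearance: 54.3 / 3.1983 = 17 ng/mL.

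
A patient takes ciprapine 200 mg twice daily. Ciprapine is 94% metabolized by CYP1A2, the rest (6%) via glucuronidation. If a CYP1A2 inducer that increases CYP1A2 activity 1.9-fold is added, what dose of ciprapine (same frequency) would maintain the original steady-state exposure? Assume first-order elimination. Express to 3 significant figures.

369 mg

The CYP1A2 pathway (94% of clearance) increases to 1.9× activity: 0.94 × 1.9 = 1.786.
Non-CYP routes (6%) are unchanged.
New clearance relative to baseline: 1.786 + 0.06 = 1.846.
Exposure is unchanged when dose changes in proportion to clearance. New dose = 200 mg × 1.846 = 369 mg.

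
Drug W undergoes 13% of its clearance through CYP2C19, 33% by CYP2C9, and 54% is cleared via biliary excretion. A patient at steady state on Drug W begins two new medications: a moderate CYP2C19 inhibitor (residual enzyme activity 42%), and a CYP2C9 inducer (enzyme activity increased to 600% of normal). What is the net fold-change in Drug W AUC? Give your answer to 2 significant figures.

0.39

CYP2C19: 0.13 × 0.42 = 0.0546
CYP2C9: 0.33 × 6 = 1.98
Other: 0.54 (unchanged)
Relative clearance = 0.0546 + 1.98 + 0.54 = 2.5746.
AUC ∝ 1/CL: fold-change = 1 / 2.5746 = 0.39.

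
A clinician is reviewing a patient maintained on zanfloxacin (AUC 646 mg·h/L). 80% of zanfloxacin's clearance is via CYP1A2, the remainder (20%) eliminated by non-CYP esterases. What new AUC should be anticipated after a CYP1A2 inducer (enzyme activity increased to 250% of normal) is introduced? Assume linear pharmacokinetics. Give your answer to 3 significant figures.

CYP1A2: 0.8 × 2.5 = 2
Other: 0.2 (unchanged)
CL_new/CL_old = 2 + 0.2 = 2.2.
AUC ∝ 1/CL, so new value = 646 / 2.2 = 294 mg·h/L.

294 mg·h/L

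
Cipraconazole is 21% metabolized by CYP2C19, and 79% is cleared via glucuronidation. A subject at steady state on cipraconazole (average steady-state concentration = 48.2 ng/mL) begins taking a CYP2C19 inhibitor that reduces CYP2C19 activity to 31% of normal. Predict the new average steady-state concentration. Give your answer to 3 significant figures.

56.4 ng/mL

The CYP2C19 pathway (21% of clearance) drops to 0.31× activity: 0.21 × 0.31 = 0.0651.
The remaining 79% of clearance is unaffected.
New clearance relative to baseline: 0.0651 + 0.79 = 0.8551.
Average steady-state concentration ∝ 1/CL, so new value = 48.2 / 0.8551 = 56.4 ng/mL.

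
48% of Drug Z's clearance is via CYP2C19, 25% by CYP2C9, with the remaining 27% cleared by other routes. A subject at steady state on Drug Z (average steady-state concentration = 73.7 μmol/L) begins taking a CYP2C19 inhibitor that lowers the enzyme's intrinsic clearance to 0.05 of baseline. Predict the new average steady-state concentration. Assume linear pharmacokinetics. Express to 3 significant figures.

The CYP2C19 pathway (48% of clearance) is reduced to 0.05× activity: 0.48 × 0.05 = 0.024.
CYP2C9 (25%) and the residual 27% are unaffected.
Relative clearance = 0.024 + 0.25 + 0.27 = 0.544.
Average steady-state concentration ∝ 1/CL, so new value = 73.7 / 0.544 = 135 μmol/L.

135 μmol/L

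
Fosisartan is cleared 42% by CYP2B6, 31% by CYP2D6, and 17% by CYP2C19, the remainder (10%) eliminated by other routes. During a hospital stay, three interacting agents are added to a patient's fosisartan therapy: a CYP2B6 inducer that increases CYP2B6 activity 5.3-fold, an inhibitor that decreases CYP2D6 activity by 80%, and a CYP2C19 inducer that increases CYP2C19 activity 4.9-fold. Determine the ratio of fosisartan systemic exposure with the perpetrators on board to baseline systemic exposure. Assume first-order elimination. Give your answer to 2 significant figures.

The CYP2B6 pathway (42% of clearance) rises to 5.3× activity: 0.42 × 5.3 = 2.226.
The CYP2D6 pathway (31% of clearance) is reduced to 0.2× activity: 0.31 × 0.2 = 0.062.
The CYP2C19 pathway (17% of clearance) is boosted to 4.9× activity: 0.17 × 4.9 = 0.833.
The remaining 10% of clearance is unaffected.
CL_new/CL_old = 2.226 + 0.062 + 0.833 + 0.1 = 3.221.
Net systemic exposure ratio = 1 / 3.221 = 0.31.

0.31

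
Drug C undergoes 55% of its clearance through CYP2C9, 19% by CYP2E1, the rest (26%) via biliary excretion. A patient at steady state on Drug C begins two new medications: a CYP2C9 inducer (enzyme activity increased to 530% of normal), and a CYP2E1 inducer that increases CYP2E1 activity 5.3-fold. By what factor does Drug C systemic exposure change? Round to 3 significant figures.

0.239

CYP2C9: 0.55 × 5.3 = 2.915
CYP2E1: 0.19 × 5.3 = 1.007
Other: 0.26 (unchanged)
CL_new/CL_old = 2.915 + 1.007 + 0.26 = 4.182.
Because systemic exposure varies inversely with clearance, the combined effect is 1 / 4.182 = 0.239.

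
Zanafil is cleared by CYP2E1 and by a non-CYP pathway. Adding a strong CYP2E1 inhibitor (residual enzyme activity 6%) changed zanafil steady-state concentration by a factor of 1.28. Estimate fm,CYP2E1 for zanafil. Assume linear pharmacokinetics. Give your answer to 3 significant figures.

0.233

Let fm be the CYP2E1 fraction. New clearance relative to baseline = fm × 0.06 + (1 − fm).
Steady-state concentration ratio = 1 / (new CL fraction), so new CL fraction = 1 / 1.28 = 0.7812.
fm × 0.06 + 1 − fm = 0.7812  ⇒  fm × (0.06 − 1) = −0.2188  ⇒  fm = 0.233.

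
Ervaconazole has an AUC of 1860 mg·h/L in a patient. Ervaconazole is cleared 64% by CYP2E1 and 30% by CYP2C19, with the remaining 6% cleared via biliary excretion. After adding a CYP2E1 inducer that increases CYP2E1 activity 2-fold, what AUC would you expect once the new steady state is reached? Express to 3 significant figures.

The CYP2E1 pathway (64% of clearance) increases to 2× activity: 0.64 × 2 = 1.28.
CYP2C19 (30%) and the residual 6% are unaffected.
Relative clearance = 1.28 + 0.3 + 0.06 = 1.64.
New AUC = baseline ÷ relative clearance = 1860 / 1.64 = 1.13 × 10³ mg·h/L.

1.13 × 10³ mg·h/L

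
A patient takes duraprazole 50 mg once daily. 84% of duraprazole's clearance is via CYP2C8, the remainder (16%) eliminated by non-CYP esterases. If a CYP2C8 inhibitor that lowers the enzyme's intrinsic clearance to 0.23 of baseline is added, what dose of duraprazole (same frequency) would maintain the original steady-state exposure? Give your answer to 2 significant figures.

18 mg

The CYP2C8 pathway (84% of clearance) is reduced to 0.23× activity: 0.84 × 0.23 = 0.1932.
Non-CYP routes (16%) are unchanged.
Relative clearance = 0.1932 + 0.16 = 0.3532.
To maintain the same steady-state level, dose must scale with clearance: new dose = 50 × 0.3532 = 18 mg.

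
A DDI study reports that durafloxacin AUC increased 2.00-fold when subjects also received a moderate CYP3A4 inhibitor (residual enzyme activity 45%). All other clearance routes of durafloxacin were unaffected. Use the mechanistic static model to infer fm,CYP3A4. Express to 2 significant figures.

Let fm be the CYP3A4 fraction. New clearance relative to baseline = fm × 0.45 + (1 − fm).
AUC ratio = 1 / (new CL fraction), so new CL fraction = 1 / 2.00 = 0.5.
fm × 0.45 + 1 − fm = 0.5  ⇒  fm × (0.45 − 1) = −0.5  ⇒  fm = 0.91.

0.91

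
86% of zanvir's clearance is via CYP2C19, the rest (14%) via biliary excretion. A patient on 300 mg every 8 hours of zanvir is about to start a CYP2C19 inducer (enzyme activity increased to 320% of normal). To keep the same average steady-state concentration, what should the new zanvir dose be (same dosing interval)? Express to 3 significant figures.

The CYP2C19 pathway (86% of clearance) increases to 3.2× activity: 0.86 × 3.2 = 2.752.
Non-CYP routes (14%) are unchanged.
New clearance relative to baseline: 2.752 + 0.14 = 2.892.
To maintain the same steady-state level, dose must scale with clearance: new dose = 300 × 2.892 = 868 mg.

868 mg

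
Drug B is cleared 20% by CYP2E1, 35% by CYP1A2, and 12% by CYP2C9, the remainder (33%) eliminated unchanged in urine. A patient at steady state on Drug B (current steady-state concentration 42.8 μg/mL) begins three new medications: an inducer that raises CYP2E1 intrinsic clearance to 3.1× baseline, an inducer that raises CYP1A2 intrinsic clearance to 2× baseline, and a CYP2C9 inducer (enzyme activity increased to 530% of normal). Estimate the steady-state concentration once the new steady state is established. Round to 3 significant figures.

18.7 μg/mL

The CYP2E1 pathway (20% of clearance) increases to 3.1× activity: 0.2 × 3.1 = 0.62.
The CYP1A2 pathway (35% of clearance) rises to 2× activity: 0.35 × 2 = 0.7.
The CYP2C9 pathway (12% of clearance) rises to 5.3× activity: 0.12 × 5.3 = 0.636.
Non-CYP routes (33%) are unchanged.
CL_new/CL_old = 0.62 + 0.7 + 0.636 + 0.33 = 2.286.
Dividing the baseline by the relative clearance: 42.8 / 2.286 = 18.7 μg/mL.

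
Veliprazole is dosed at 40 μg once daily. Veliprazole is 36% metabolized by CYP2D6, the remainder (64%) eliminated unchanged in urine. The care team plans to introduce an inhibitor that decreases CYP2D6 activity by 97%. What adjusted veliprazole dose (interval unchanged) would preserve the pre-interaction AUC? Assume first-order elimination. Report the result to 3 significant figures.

26.0 μg

CYP2D6: 0.36 × 0.03 = 0.0108
Other: 0.64 (unchanged)
CL_new/CL_old = 0.0108 + 0.64 = 0.6508.
Css,avg = (dose rate)/CL, so holding Css fixed requires dose ∝ CL: 40 × 0.6508 = 26.0 μg.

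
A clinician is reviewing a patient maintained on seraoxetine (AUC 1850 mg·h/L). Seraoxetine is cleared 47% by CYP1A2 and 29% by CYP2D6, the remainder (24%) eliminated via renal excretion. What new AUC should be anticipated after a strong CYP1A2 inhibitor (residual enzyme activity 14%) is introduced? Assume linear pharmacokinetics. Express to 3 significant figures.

The CYP1A2 pathway (47% of clearance) falls to 0.14× activity: 0.47 × 0.14 = 0.0658.
CYP2D6 (29%) and the residual 24% are unaffected.
New clearance relative to baseline: 0.0658 + 0.29 + 0.24 = 0.5958.
With dosing unchanged, AUC scales as 1/CL: 1850 / 0.5958 = 3.11 × 10³ mg·h/L.

3.11 × 10³ mg·h/L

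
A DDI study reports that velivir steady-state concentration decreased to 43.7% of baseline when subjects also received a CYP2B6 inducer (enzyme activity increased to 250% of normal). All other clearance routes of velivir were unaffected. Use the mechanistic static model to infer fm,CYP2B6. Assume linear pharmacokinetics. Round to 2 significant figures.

CL'/CL = 1 / 0.437 = 2.288
2.5·fm + (1 − fm) = 2.288
fm = (2.288 − 1) / (2.5 − 1) = 0.86

0.86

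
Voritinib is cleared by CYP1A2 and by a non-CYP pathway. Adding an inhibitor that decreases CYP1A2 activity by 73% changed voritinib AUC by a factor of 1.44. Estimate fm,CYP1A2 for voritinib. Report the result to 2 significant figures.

CL'/CL = 1 / 1.44 = 0.6944
0.27·fm + (1 − fm) = 0.6944
fm = (0.6944 − 1) / (0.27 − 1) = 0.42

0.42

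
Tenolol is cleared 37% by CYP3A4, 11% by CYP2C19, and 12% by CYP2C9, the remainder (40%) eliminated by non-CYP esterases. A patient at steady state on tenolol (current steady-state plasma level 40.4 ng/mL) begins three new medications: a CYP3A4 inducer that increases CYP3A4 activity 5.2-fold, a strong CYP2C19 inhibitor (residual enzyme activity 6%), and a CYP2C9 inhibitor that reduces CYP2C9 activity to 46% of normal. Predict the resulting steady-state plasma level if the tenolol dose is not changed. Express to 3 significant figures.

16.9 ng/mL

The CYP3A4 pathway (37% of clearance) increases to 5.2× activity: 0.37 × 5.2 = 1.924.
The CYP2C19 pathway (11% of clearance) is reduced to 0.06× activity: 0.11 × 0.06 = 0.0066.
The CYP2C9 pathway (12% of clearance) is reduced to 0.46× activity: 0.12 × 0.46 = 0.0552.
The remaining 40% of clearance is unaffected.
CL_new/CL_old = 1.924 + 0.0066 + 0.0552 + 0.4 = 2.3858.
New steady-state plasma level = 40.4 / 2.3858 = 16.9 ng/mL (concentration scales inversely with clearance).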